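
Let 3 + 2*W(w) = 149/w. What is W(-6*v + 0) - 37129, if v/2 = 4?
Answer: -3564677/96 ≈ -37132.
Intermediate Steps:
v = 8 (v = 2*4 = 8)
W(w) = -3/2 + 149/(2*w) (W(w) = -3/2 + (149/w)/2 = -3/2 + 149/(2*w))
W(-6*v + 0) - 37129 = (149 - 3*(-6*8 + 0))/(2*(-6*8 + 0)) - 37129 = (149 - 3*(-48 + 0))/(2*(-48 + 0)) - 37129 = (½)*(149 - 3*(-48))/(-48) - 37129 = (½)*(-1/48)*(149 + 144) - 37129 = (½)*(-1/48)*293 - 37129 = -293/96 - 37129 = -3564677/96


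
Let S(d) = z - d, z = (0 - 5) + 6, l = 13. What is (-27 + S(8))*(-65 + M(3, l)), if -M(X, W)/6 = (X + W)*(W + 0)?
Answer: 44642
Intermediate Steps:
M(X, W) = -6*W*(W + X) (M(X, W) = -6*(X + W)*(W + 0) = -6*(W + X)*W = -6*W*(W + X))
z = 1 (z = -5 + 6 = 1)
S(d) = 1 - d
(-27 + S(8))*(-65 + M(3, l)) = (-27 + (1 - 1*8))*(-65 - 6*13*(13 + 3)) = (-27 + (1 - 8))*(-65 - 6*13*16) = (-27 - 7)*(-65 - 1248) = -34*(-1313) = 44642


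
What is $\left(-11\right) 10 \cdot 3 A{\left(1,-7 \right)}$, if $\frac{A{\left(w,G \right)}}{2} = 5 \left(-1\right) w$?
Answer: $3300$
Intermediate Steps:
$A{\left(w,G \right)} = - 10 w$ ($A{\left(w,G \right)} = 2 \cdot 5 \left(-1\right) w = 2 \left(- 5 w\right) = - 10 w$)
$\left(-11\right) 10 \cdot 3 A{\left(1,-7 \right)} = \left(-11\right) 10 \cdot 3 \left(\left(-10\right) 1\right) = - 110 \cdot 3 \left(-10\right) = \left(-110\right) \left(-30\right) = 3300$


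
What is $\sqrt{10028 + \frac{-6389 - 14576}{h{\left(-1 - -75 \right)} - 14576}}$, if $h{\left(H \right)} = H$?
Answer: $\frac{\sqrt{2109272698542}}{14502} \approx 100.15$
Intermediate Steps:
$\sqrt{10028 + \frac{-6389 - 14576}{h{\left(-1 - -75 \right)} - 14576}} = \sqrt{10028 + \frac{-6389 - 14576}{\left(-1 - -75\right) - 14576}} = \sqrt{10028 - \frac{20965}{\left(-1 + 75\right) - 14576}} = \sqrt{10028 - \frac{20965}{74 - 14576}} = \sqrt{10028 - \frac{20965}{-14502}} = \sqrt{10028 - - \frac{20965}{14502}} = \sqrt{10028 + \frac{20965}{14502}} = \sqrt{\frac{145447021}{14502}} = \frac{\sqrt{2109272698542}}{14502}$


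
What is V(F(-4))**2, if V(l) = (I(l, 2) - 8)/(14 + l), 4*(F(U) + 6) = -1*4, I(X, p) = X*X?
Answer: 1681/49 ≈ 34.306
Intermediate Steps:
I(X, p) = X**2
F(U) = -7 (F(U) = -6 + (-1*4)/4 = -6 + (1/4)*(-4) = -6 - 1 = -7)
V(l) = (-8 + l**2)/(14 + l) (V(l) = (l**2 - 8)/(14 + l) = (-8 + l**2)/(14 + l))
V(F(-4))**2 = ((-8 + (-7)**2)/(14 - 7))**2 = ((-8 + 49)/7)**2 = ((1/7)*41)**2 = (41/7)**2 = 1681/49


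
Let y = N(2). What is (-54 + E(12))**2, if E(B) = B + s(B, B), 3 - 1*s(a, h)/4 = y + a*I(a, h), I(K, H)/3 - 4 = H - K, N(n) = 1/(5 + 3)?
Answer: 1471369/4 ≈ 3.6784e+5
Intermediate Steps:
N(n) = 1/8
I(K, H) = 12 - 3*K + 3*H (I(K, H) = 12 + 3*(H - K) = 12 + (-3*K + 3*H) = 12 - 3*K + 3*H)
y = 1/8 ≈ 0.12500
s(a, h) = 23/2 - 4*a*(12 - 3*a + 3*h) (s(a, h) = 12 - 4*(1/8 + a*(12 - 3*a + 3*h)) = 12 + (-1/2 - 4*a*(12 - 3*a + 3*h)) = 23/2 - 4*a*(12 - 3*a + 3*h))
E(B) = 23/2 - 47*B (E(B) = B + (23/2 - 12*B*(4 + B - B)) = B + (23/2 - 12*B*4) = B + (23/2 - 48*B) = 23/2 - 47*B)
(-54 + E(12))**2 = (-54 + (23/2 - 47*12))**2 = (-54 + (23/2 - 564))**2 = (-54 - 1105/2)**2 = (-1213/2)**2 = 1471369/4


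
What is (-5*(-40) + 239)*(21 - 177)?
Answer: -68484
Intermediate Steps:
(-5*(-40) + 239)*(21 - 177) = (200 + 239)*(-156) = 439*(-156) = -68484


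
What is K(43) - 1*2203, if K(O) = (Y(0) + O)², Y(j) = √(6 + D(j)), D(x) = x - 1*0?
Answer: -348 + 86*√6 ≈ -137.34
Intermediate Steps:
D(x) = x (D(x) = x + 0 = x)
Y(j) = √(6 + j)
K(O) = (O + √6)² (K(O) = (√(6 + 0) + O)² = (√6 + O)² = (O + √6)²)
K(43) - 1*2203 = (43 + √6)² - 1*2203 = (43 + √6)² - 2203 = -2203 + (43 + √6)²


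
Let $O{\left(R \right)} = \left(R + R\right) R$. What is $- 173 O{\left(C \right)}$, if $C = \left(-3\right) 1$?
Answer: $-3114$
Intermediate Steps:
$C = -3$
$O{\left(R \right)} = 2 R^{2}$ ($O{\left(R \right)} = 2 R R = 2 R^{2}$)
$- 173 O{\left(C \right)} = - 173 \cdot 2 \left(-3\right)^{2} = - 173 \cdot 2 \cdot 9 = \left(-173\right) 18 = -3114$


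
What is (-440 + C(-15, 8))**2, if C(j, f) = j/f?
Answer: 12496225/64 ≈ 1.9525e+5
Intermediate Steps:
(-440 + C(-15, 8))**2 = (-440 - 15/8)**2 = (-3535/8)**2 = 12496225/64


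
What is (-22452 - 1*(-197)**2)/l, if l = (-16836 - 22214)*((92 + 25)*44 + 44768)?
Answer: 61261/1949219800 ≈ 3.1428e-5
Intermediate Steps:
l = -1949219800 (l = -39050*(117*44 + 44768) = -39050*(5148 + 44768) = -39050*49916 = -1949219800)
(-22452 - 1*(-197)**2)/l = (-22452 - 1*(-197)**2)/(-1949219800) = (-22452 - 1*38809)*(-1/1949219800) = (-22452 - 38809)*(-1/1949219800) = -61261*(-1/1949219800) = 61261/1949219800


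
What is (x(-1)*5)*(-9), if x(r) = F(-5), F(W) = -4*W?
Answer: -900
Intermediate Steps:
x(r) = 20 (x(r) = -4*(-5) = 20)
(x(-1)*5)*(-9) = (20*5)*(-9) = 100*(-9) = -900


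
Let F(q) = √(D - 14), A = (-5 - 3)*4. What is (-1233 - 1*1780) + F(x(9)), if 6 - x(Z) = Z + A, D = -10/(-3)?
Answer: -3013 + 4*I*√6/3 ≈ -3013.0 + 3.266*I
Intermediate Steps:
A = -32 (A = -8*4 = -32)
D = 10/3 (D = -10*(-⅓) = 10/3 ≈ 3.3333)
x(Z) = 38 - Z (x(Z) = 6 - (Z - 32) = 6 - (-32 + Z) = 6 + (32 - Z) = 38 - Z)
F(q) = 4*I*√6/3 (F(q) = √(10/3 - 14) = √(-32/3) = 4*I*√6/3)
(-1233 - 1*1780) + F(x(9)) = (-1233 - 1*1780) + 4*I*√6/3 = (-1233 - 1780) + 4*I*√6/3 = -3013 + 4*I*√6/3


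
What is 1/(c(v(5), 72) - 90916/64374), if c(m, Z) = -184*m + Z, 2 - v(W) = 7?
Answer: 32187/31884046 ≈ 0.0010095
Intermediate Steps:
v(W) = -5 (v(W) = 2 - 1*7 = 2 - 7 = -5)
c(m, Z) = Z - 184*m
1/(c(v(5), 72) - 90916/64374) = 1/((72 - 184*(-5)) - 90916/64374) = 1/((72 + 920) - 90916*1/64374) = 1/(992 - 45458/32187) = 1/(31884046/32187) = 32187/31884046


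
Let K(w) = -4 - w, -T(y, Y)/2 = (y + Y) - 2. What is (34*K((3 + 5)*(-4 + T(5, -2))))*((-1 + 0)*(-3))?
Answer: 4488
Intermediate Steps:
T(y, Y) = 4 - 2*Y - 2*y (T(y, Y) = -2*((y + Y) - 2) = -2*((Y + y) - 2) = -2*(-2 + Y + y) = 4 - 2*Y - 2*y)
(34*K((3 + 5)*(-4 + T(5, -2))))*((-1 + 0)*(-3)) = (34*(-4 - (3 + 5)*(-4 + (4 - 2*(-2) - 2*5))))*((-1 + 0)*(-3)) = (34*(-4 - 8*(-4 + (4 + 4 - 10))))*(-1*(-3)) = (34*(-4 - 8*(-4 - 2)))*3 = (34*(-4 - 8*(-6)))*3 = (34*(-4 - 1*(-48)))*3 = (34*(-4 + 48))*3 = (34*44)*3 = 1496*3 = 4488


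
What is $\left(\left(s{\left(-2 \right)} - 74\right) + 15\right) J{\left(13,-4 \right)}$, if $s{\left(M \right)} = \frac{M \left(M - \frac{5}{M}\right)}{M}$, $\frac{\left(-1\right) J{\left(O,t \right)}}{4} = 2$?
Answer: $468$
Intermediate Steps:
$J{\left(O,t \right)} = -8$ ($J{\left(O,t \right)} = \left(-4\right) 2 = -8$)
$s{\left(M \right)} = M - \frac{5}{M}$
$\left(\left(s{\left(-2 \right)} - 74\right) + 15\right) J{\left(13,-4 \right)} = \left(\left(\left(-2 - \frac{5}{-2}\right) - 74\right) + 15\right) \left(-8\right) = \left(\left(\left(-2 - - \frac{5}{2}\right) - 74\right) + 15\right) \left(-8\right) = \left(\left(\left(-2 + \frac{5}{2}\right) - 74\right) + 15\right) \left(-8\right) = \left(\left(\frac{1}{2} - 74\right) + 15\right) \left(-8\right) = \left(- \frac{147}{2} + 15\right) \left(-8\right) = \left(- \frac{117}{2}\right) \left(-8\right) = 468$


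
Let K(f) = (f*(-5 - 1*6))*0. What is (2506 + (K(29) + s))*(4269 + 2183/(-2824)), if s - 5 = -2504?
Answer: 84374311/2824 ≈ 29878.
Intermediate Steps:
s = -2499 (s = 5 - 2504 = -2499)
K(f) = 0 (K(f) = (f*(-5 - 6))*0 = (f*(-11))*0 = -11*f*0 = 0)
(2506 + (K(29) + s))*(4269 + 2183/(-2824)) = (2506 + (0 - 2499))*(4269 + 2183/(-2824)) = (2506 - 2499)*(4269 + 2183*(-1/2824)) = 7*(4269 - 2183/2824) = 7*(12053473/2824) = 84374311/2824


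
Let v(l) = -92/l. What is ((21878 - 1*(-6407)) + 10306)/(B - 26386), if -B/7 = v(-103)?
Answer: -3974873/2718402 ≈ -1.4622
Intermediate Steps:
B = -644/103 (B = -(-644)/(-103) = -(-644)*(-1)/103 = -7*92/103 = -644/103 ≈ -6.2524)
((21878 - 1*(-6407)) + 10306)/(B - 26386) = ((21878 - 1*(-6407)) + 10306)/(-644/103 - 26386) = ((21878 + 6407) + 10306)/(-2718402/103) = (28285 + 10306)*(-103/2718402) = 38591*(-103/2718402) = -3974873/2718402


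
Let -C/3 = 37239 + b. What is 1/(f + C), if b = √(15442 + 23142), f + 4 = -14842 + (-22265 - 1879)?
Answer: -150707/22712252593 + 6*√9646/22712252593 ≈ -6.6095e-6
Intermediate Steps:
f = -38990 (f = -4 + (-14842 + (-22265 - 1879)) = -4 + (-14842 - 24144) = -4 - 38986 = -38990)
b = 2*√9646 (b = √38584 = 2*√9646 ≈ 196.43)
C = -111717 - 6*√9646 (C = -3*(37239 + 2*√9646) = -111717 - 6*√9646 ≈ -1.1231e+5)
1/(f + C) = 1/(-38990 + (-111717 - 6*√9646)) = 1/(-150707 - 6*√9646)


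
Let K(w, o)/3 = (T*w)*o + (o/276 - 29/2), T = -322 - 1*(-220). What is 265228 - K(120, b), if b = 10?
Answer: 14546842/23 ≈ 6.3247e+5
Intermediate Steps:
T = -102 (T = -322 + 220 = -102)
K(w, o) = -87/2 + o/92 - 306*o*w (K(w, o) = 3*((-102*w)*o + (o/276 - 29/2)) = 3*(-102*o*w + (o*(1/276) - 29*½)) = 3*(-102*o*w + (o/276 - 29/2)) = 3*(-102*o*w + (-29/2 + o/276)) = 3*(-29/2 + o/276 - 102*o*w) = -87/2 + o/92 - 306*o*w)
265228 - K(120, b) = 265228 - (-87/2 + (1/92)*10 - 306*10*120) = 265228 - (-87/2 + 5/46 - 367200) = 265228 - 1*(-8446598/23) = 265228 + 8446598/23 = 14546842/23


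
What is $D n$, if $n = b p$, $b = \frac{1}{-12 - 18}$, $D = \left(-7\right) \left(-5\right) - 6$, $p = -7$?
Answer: $\frac{203}{30} \approx 6.7667$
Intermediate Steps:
$D = 29$ ($D = 35 - 6 = 29$)
$b = - \frac{1}{30}$ ($b = \frac{1}{-30} = - \frac{1}{30} \approx -0.033333$)
$n = \frac{7}{30}$ ($n = \left(- \frac{1}{30}\right) \left(-7\right) = \frac{7}{30} \approx 0.23333$)
$D n = 29 \cdot \frac{7}{30} = \frac{203}{30}$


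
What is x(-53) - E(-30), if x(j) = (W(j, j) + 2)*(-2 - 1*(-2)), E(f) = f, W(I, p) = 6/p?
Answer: 30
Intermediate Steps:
x(j) = 0 (x(j) = (6/j + 2)*(-2 - 1*(-2)) = (2 + 6/j)*(-2 + 2) = (2 + 6/j)*0 = 0)
x(-53) - E(-30) = 0 - 1*(-30) = 0 + 30 = 30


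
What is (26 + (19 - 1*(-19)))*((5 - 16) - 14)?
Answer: -1600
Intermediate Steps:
(26 + (19 - 1*(-19)))*((5 - 16) - 14) = (26 + (19 + 19))*(-11 - 14) = (26 + 38)*(-25) = 64*(-25) = -1600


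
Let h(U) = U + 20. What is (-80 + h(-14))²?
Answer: 5476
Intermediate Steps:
h(U) = 20 + U
(-80 + h(-14))² = (-80 + (20 - 14))² = (-80 + 6)² = (-74)² = 5476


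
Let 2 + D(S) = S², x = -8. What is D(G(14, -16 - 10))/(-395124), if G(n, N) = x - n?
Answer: -241/197562 ≈ -0.0012199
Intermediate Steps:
G(n, N) = -8 - n
D(S) = -2 + S²
D(G(14, -16 - 10))/(-395124) = (-2 + (-8 - 1*14)²)/(-395124) = (-2 + (-8 - 14)²)*(-1/395124) = (-2 + (-22)²)*(-1/395124) = (-2 + 484)*(-1/395124) = 482*(-1/395124) = -241/197562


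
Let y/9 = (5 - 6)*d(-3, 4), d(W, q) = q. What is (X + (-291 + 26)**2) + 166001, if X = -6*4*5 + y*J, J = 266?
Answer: 226530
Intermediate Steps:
y = -36 (y = 9*((5 - 6)*4) = 9*(-1*4) = 9*(-4) = -36)
X = -9696 (X = -6*4*5 - 36*266 = -24*5 - 9576 = -120 - 9576 = -9696)
(X + (-291 + 26)**2) + 166001 = (-9696 + (-291 + 26)**2) + 166001 = (-9696 + (-265)**2) + 166001 = (-9696 + 70225) + 166001 = 60529 + 166001 = 226530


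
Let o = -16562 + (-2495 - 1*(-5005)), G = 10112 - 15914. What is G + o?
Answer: -19854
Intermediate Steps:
G = -5802
o = -14052 (o = -16562 + (-2495 + 5005) = -16562 + 2510 = -14052)
G + o = -5802 - 14052 = -19854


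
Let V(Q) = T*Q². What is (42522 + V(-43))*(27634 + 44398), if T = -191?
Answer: -22375804384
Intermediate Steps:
V(Q) = -191*Q²
(42522 + V(-43))*(27634 + 44398) = (42522 - 191*(-43)²)*(27634 + 44398) = (42522 - 191*1849)*72032 = (42522 - 353159)*72032 = -310637*72032 = -22375804384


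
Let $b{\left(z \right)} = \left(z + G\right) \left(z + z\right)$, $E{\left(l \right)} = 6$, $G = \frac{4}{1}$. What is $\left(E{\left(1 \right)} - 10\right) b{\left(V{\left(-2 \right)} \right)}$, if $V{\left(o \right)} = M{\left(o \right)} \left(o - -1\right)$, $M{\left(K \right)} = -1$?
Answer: $-40$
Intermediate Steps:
$G = 4$ ($G = 4 \cdot 1 = 4$)
$V{\left(o \right)} = -1 - o$ ($V{\left(o \right)} = - (o - -1) = - (o + 1) = - (1 + o) = -1 - o$)
$b{\left(z \right)} = 2 z \left(4 + z\right)$ ($b{\left(z \right)} = \left(z + 4\right) \left(z + z\right) = \left(4 + z\right) 2 z = 2 z \left(4 + z\right)$)
$\left(E{\left(1 \right)} - 10\right) b{\left(V{\left(-2 \right)} \right)} = \left(6 - 10\right) 2 \left(-1 - -2\right) \left(4 - -1\right) = - 4 \cdot 2 \left(-1 + 2\right) \left(4 + \left(-1 + 2\right)\right) = - 4 \cdot 2 \cdot 1 \left(4 + 1\right) = - 4 \cdot 2 \cdot 1 \cdot 5 = \left(-4\right) 10 = -40$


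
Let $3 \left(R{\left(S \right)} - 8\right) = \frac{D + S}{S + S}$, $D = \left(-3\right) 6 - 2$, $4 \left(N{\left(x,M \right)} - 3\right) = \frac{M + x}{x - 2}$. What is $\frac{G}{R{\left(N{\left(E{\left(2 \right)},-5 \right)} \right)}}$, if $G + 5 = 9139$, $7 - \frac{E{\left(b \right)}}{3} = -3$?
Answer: $\frac{19784244}{15449} \approx 1280.6$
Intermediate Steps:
$E{\left(b \right)} = 30$ ($E{\left(b \right)} = 21 - -9 = 21 + 9 = 30$)
$N{\left(x,M \right)} = 3 + \frac{M + x}{4 \left(-2 + x\right)}$ ($N{\left(x,M \right)} = 3 + \frac{\left(M + x\right) \frac{1}{x - 2}}{4} = 3 + \frac{\left(M + x\right) \frac{1}{-2 + x}}{4} = 3 + \frac{\frac{1}{-2 + x} \left(M + x\right)}{4} = 3 + \frac{M + x}{4 \left(-2 + x\right)}$)
$D = -20$ ($D = -18 - 2 = -20$)
$G = 9134$ ($G = -5 + 9139 = 9134$)
$R{\left(S \right)} = 8 + \frac{-20 + S}{6 S}$ ($R{\left(S \right)} = 8 + \frac{\left(-20 + S\right) \frac{1}{S + S}}{3} = 8 + \frac{\left(-20 + S\right) \frac{1}{2 S}}{3} = 8 + \frac{\frac{1}{2} \frac{1}{S} \left(-20 + S\right)}{3} = 8 + \frac{-20 + S}{6 S}$)
$\frac{G}{R{\left(N{\left(E{\left(2 \right)},-5 \right)} \right)}} = \frac{9134}{\frac{1}{6} \frac{1}{\frac{1}{4} \frac{1}{-2 + 30} \left(-24 - 5 + 13 \cdot 30\right)} \left(-20 + 49 \frac{-24 - 5 + 13 \cdot 30}{4 \left(-2 + 30\right)}\right)} = \frac{9134}{\frac{1}{6} \frac{1}{\frac{1}{4} \cdot \frac{1}{28} \left(-24 - 5 + 390\right)} \left(-20 + 49 \frac{-24 - 5 + 390}{4 \cdot 28}\right)} = \frac{9134}{\frac{1}{6} \frac{1}{\frac{1}{4} \cdot \frac{1}{28} \cdot 361} \left(-20 + 49 \cdot \frac{1}{4} \cdot \frac{1}{28} \cdot 361\right)} = \frac{9134}{\frac{1}{6} \frac{1}{\frac{361}{112}} \left(-20 + 49 \cdot \frac{361}{112}\right)} = \frac{9134}{\frac{1}{6} \cdot \frac{112}{361} \left(-20 + \frac{2527}{16}\right)} = \frac{9134}{\frac{1}{6} \cdot \frac{112}{361} \cdot \frac{2207}{16}} = \frac{9134}{\frac{15449}{2166}} = 9134 \cdot \frac{2166}{15449} = \frac{19784244}{15449}$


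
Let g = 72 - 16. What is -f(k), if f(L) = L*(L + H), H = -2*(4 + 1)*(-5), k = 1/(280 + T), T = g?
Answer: -16801/112896 ≈ -0.14882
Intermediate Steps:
g = 56
T = 56
k = 1/336 (k = 1/(280 + 56) = 1/336 ≈ 0.0029762)
H = 50 (H = -10*(-5) = -2*(-25) = 50)
f(L) = L*(50 + L) (f(L) = L*(L + 50) = L*(50 + L))
-f(k) = -(50 + 1/336)/336 = -16801/(336*336) = -1*16801/112896 = -16801/112896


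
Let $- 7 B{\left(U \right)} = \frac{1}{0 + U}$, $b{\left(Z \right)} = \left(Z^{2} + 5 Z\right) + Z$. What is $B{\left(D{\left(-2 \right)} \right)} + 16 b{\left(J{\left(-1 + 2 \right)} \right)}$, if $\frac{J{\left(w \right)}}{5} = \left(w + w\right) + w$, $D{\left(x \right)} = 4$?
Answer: $\frac{141119}{28} \approx 5040.0$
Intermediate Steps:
$J{\left(w \right)} = 15 w$ ($J{\left(w \right)} = 5 \left(\left(w + w\right) + w\right) = 5 \left(2 w + w\right) = 5 \cdot 3 w = 15 w$)
$b{\left(Z \right)} = Z^{2} + 6 Z$
$B{\left(U \right)} = - \frac{1}{7 U}$ ($B{\left(U \right)} = - \frac{1}{7 \left(0 + U\right)} = - \frac{1}{7 U}$)
$B{\left(D{\left(-2 \right)} \right)} + 16 b{\left(J{\left(-1 + 2 \right)} \right)} = - \frac{1}{7 \cdot 4} + 16 \cdot 15 \left(-1 + 2\right) \left(6 + 15 \left(-1 + 2\right)\right) = \left(- \frac{1}{7}\right) \frac{1}{4} + 16 \cdot 15 \cdot 1 \left(6 + 15 \cdot 1\right) = - \frac{1}{28} + 16 \cdot 15 \left(6 + 15\right) = - \frac{1}{28} + 16 \cdot 15 \cdot 21 = - \frac{1}{28} + 16 \cdot 315 = - \frac{1}{28} + 5040 = \frac{141119}{28}$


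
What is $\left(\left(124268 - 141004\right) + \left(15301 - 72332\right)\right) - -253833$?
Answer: $180066$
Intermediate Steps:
$\left(\left(124268 - 141004\right) + \left(15301 - 72332\right)\right) - -253833 = \left(-16736 - 57031\right) + 253833 = -73767 + 253833 = 180066$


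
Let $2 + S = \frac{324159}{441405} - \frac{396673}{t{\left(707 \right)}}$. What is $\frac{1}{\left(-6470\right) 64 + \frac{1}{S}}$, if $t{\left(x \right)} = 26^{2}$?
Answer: $- \frac{58490364547}{24219690251085020} \approx -2.415 \cdot 10^{-6}$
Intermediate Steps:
$t{\left(x \right)} = 676$
$S = - \frac{58490364547}{99463260}$ ($S = -2 + \left(\frac{324159}{441405} - \frac{396673}{676}\right) = -2 + \left(324159 \cdot \frac{1}{441405} - \frac{396673}{676}\right) = -2 + \left(\frac{108053}{147135} - \frac{396673}{676}\right) = -2 - \frac{58291438027}{99463260} = - \frac{58490364547}{99463260} \approx -588.06$)
$\frac{1}{\left(-6470\right) 64 + \frac{1}{S}} = \frac{1}{\left(-6470\right) 64 + \frac{1}{- \frac{58490364547}{99463260}}} = \frac{1}{-414080 - \frac{99463260}{58490364547}} = \frac{1}{- \frac{24219690251085020}{58490364547}} = - \frac{58490364547}{24219690251085020}$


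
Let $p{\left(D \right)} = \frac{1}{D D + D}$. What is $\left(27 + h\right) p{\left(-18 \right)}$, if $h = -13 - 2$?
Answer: $\frac{2}{51} \approx 0.039216$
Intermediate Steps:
$h = -15$
$p{\left(D \right)} = \frac{1}{D + D^{2}}$ ($p{\left(D \right)} = \frac{1}{D^{2} + D} = \frac{1}{D + D^{2}}$)
$\left(27 + h\right) p{\left(-18 \right)} = \left(27 - 15\right) \frac{1}{\left(-18\right) \left(1 - 18\right)} = 12 \left(- \frac{1}{18 \left(-17\right)}\right) = 12 \left(\left(- \frac{1}{18}\right) \left(- \frac{1}{17}\right)\right) = 12 \cdot \frac{1}{306} = \frac{2}{51}$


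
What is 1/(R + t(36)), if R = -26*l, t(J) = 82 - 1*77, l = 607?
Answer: -1/15777 ≈ -6.3383e-5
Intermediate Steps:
t(J) = 5 (t(J) = 82 - 77 = 5)
R = -15782 (R = -26*607 = -15782)
1/(R + t(36)) = 1/(-15782 + 5) = 1/(-15777) = -1/15777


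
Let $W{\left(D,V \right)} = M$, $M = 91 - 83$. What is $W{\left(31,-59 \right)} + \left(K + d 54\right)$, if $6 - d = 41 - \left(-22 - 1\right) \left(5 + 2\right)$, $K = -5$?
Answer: $-10581$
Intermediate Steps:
$M = 8$ ($M = 91 - 83 = 8$)
$W{\left(D,V \right)} = 8$
$d = -196$ ($d = 6 - \left(41 - \left(-22 - 1\right) \left(5 + 2\right)\right) = 6 - \left(41 - \left(-23\right) 7\right) = 6 - \left(41 - -161\right) = 6 - \left(41 + 161\right) = 6 - 202 = -196$)
$W{\left(31,-59 \right)} + \left(K + d 54\right) = 8 - 10589 = -10581$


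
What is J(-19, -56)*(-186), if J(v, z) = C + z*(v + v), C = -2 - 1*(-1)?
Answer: -395622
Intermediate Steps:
C = -1 (C = -2 + 1 = -1)
J(v, z) = -1 + 2*v*z (J(v, z) = -1 + z*(v + v) = -1 + z*(2*v) = -1 + 2*v*z)
J(-19, -56)*(-186) = (-1 + 2*(-19)*(-56))*(-186) = (-1 + 2128)*(-186) = 2127*(-186) = -395622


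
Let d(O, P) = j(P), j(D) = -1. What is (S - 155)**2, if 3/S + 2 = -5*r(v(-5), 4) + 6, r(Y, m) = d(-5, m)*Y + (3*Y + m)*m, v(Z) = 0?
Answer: 138839089/5776 ≈ 24037.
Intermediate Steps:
d(O, P) = -1
r(Y, m) = -Y + m*(m + 3*Y) (r(Y, m) = -Y + (3*Y + m)*m = -Y + (m + 3*Y)*m = -Y + m*(m + 3*Y))
S = -3/76 (S = 3/(-2 + (-5*(4**2 - 1*0 + 3*0*4) + 6)) = 3/(-2 + (-5*(16 + 0 + 0) + 6)) = 3/(-2 + (-5*16 + 6)) = 3/(-2 + (-80 + 6)) = 3/(-2 - 74) = 3/(-76) = 3*(-1/76) = -3/76 ≈ -0.039474)
(S - 155)**2 = (-3/76 - 155)**2 = (-11783/76)**2 = 138839089/5776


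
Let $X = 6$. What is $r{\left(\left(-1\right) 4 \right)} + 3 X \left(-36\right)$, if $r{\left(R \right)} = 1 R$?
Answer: $-652$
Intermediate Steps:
$r{\left(R \right)} = R$
$r{\left(\left(-1\right) 4 \right)} + 3 X \left(-36\right) = \left(-1\right) 4 + 3 \cdot 6 \left(-36\right) = -4 + 18 \left(-36\right) = -4 - 648 = -652$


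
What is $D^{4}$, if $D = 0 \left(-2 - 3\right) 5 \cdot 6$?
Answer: $0$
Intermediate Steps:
$D = 0$ ($D = 0 \left(-2 - 3\right) 5 \cdot 6 = 0 \left(-5\right) 5 \cdot 6 = 0 \cdot 5 \cdot 6 = 0 \cdot 6 = 0$)
$D^{4} = 0^{4} = 0$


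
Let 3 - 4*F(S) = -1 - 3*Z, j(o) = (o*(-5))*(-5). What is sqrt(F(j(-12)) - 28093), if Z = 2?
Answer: I*sqrt(112362)/2 ≈ 167.6*I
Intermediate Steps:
j(o) = 25*o (j(o) = -5*o*(-5) = 25*o)
F(S) = 5/2 (F(S) = 3/4 - (-1 - 3*2)/4 = 3/4 - (-1 - 6)/4 = 3/4 - 1/4*(-7) = 3/4 + 7/4 = 5/2)
sqrt(F(j(-12)) - 28093) = sqrt(5/2 - 28093) = sqrt(-56181/2) = I*sqrt(112362)/2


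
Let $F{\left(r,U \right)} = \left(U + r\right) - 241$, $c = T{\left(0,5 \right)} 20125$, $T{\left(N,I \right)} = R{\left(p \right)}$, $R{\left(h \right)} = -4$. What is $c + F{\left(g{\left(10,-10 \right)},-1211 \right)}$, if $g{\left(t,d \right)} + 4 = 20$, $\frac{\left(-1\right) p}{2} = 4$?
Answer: $-81936$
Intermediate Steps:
$p = -8$ ($p = \left(-2\right) 4 = -8$)
$T{\left(N,I \right)} = -4$
$g{\left(t,d \right)} = 16$ ($g{\left(t,d \right)} = -4 + 20 = 16$)
$c = -80500$ ($c = \left(-4\right) 20125 = -80500$)
$F{\left(r,U \right)} = -241 + U + r$
$c + F{\left(g{\left(10,-10 \right)},-1211 \right)} = -80500 - 1436 = -81936$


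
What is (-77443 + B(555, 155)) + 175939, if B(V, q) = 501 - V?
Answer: 98442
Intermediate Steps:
(-77443 + B(555, 155)) + 175939 = (-77443 + (501 - 1*555)) + 175939 = (-77443 + (501 - 555)) + 175939 = (-77443 - 54) + 175939 = -77497 + 175939 = 98442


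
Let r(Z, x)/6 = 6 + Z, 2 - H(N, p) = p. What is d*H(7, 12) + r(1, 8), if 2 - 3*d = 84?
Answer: 946/3 ≈ 315.33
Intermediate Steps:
H(N, p) = 2 - p
r(Z, x) = 36 + 6*Z (r(Z, x) = 6*(6 + Z) = 36 + 6*Z)
d = -82/3 (d = ⅔ - ⅓*84 = ⅔ - 28 = -82/3 ≈ -27.333)
d*H(7, 12) + r(1, 8) = -82*(2 - 1*12)/3 + (36 + 6*1) = -82*(2 - 12)/3 + (36 + 6) = -82/3*(-10) + 42 = 820/3 + 42 = 946/3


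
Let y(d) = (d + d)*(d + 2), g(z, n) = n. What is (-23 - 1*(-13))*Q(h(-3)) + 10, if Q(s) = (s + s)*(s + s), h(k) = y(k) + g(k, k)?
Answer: -350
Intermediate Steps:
y(d) = 2*d*(2 + d) (y(d) = (2*d)*(2 + d) = 2*d*(2 + d))
h(k) = k + 2*k*(2 + k) (h(k) = 2*k*(2 + k) + k = k + 2*k*(2 + k))
Q(s) = 4*s² (Q(s) = (2*s)*(2*s) = 4*s²)
(-23 - 1*(-13))*Q(h(-3)) + 10 = (-23 - 1*(-13))*(4*(-3*(5 + 2*(-3)))²) + 10 = (-23 + 13)*(4*(-3*(5 - 6))²) + 10 = -40*(-3*(-1))² + 10 = -40*3² + 10 = -40*9 + 10 = -10*36 + 10 = -360 + 10 = -350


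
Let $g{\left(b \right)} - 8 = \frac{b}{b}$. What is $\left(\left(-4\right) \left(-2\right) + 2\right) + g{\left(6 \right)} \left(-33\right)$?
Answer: $-287$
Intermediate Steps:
$g{\left(b \right)} = 9$ ($g{\left(b \right)} = 8 + \frac{b}{b} = 8 + 1 = 9$)
$\left(\left(-4\right) \left(-2\right) + 2\right) + g{\left(6 \right)} \left(-33\right) = \left(\left(-4\right) \left(-2\right) + 2\right) + 9 \left(-33\right) = \left(8 + 2\right) - 297 = 10 - 297 = -287$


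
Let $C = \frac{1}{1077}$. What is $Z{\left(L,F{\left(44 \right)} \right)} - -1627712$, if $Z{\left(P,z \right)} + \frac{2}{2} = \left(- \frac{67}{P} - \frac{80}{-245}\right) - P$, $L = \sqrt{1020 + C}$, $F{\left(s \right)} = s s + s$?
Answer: $\frac{79757855}{49} - \frac{1170700 \sqrt{1183128657}}{1183128657} \approx 1.6277 \cdot 10^{6}$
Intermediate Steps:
$F{\left(s \right)} = s + s^{2}$ ($F{\left(s \right)} = s^{2} + s = s + s^{2}$)
$C = \frac{1}{1077} \approx 0.00092851$
$L = \frac{\sqrt{1183128657}}{1077}$ ($L = \sqrt{1020 + \frac{1}{1077}} = \sqrt{\frac{1098541}{1077}} = \frac{\sqrt{1183128657}}{1077} \approx 31.937$)
$Z{\left(P,z \right)} = - \frac{33}{49} - P - \frac{67}{P}$ ($Z{\left(P,z \right)} = -1 - \left(- \frac{16}{49} + P + \frac{67}{P}\right) = - \frac{33}{49} - P - \frac{67}{P}$)
$Z{\left(L,F{\left(44 \right)} \right)} - -1627712 = \left(- \frac{33}{49} - \frac{\sqrt{1183128657}}{1077} - \frac{67}{\frac{1}{1077} \sqrt{1183128657}}\right) - -1627712 = \left(- \frac{33}{49} - \frac{\sqrt{1183128657}}{1077} - 67 \frac{\sqrt{1183128657}}{1098541}\right) + 1627712 = \left(- \frac{33}{49} - \frac{\sqrt{1183128657}}{1077} - \frac{67 \sqrt{1183128657}}{1098541}\right) + 1627712 = \left(- \frac{33}{49} - \frac{1170700 \sqrt{1183128657}}{1183128657}\right) + 1627712 = \frac{79757855}{49} - \frac{1170700 \sqrt{1183128657}}{1183128657}$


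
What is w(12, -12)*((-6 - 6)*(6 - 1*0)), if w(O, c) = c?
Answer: 864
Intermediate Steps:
w(12, -12)*((-6 - 6)*(6 - 1*0)) = -12*(-6 - 6)*(6 - 1*0) = -(-144)*(6 + 0) = -(-144)*6 = -12*(-72) = 864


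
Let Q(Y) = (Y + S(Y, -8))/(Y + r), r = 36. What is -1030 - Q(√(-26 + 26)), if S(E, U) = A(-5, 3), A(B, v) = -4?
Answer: -9269/9 ≈ -1029.9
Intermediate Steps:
S(E, U) = -4
Q(Y) = (-4 + Y)/(36 + Y) (Q(Y) = (Y - 4)/(Y + 36) = (-4 + Y)/(36 + Y))
-1030 - Q(√(-26 + 26)) = -1030 - (-4 + √(-26 + 26))/(36 + √(-26 + 26)) = -1030 - (-4 + √0)/(36 + √0) = -1030 - (-4 + 0)/(36 + 0) = -1030 - (-4)/36 = -1030 - 1*(-⅑) = -1030 + ⅑ = -9269/9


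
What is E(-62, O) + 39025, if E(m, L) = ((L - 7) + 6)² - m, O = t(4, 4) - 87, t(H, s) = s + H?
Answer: 45487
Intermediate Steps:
t(H, s) = H + s
O = -79 (O = (4 + 4) - 87 = 8 - 87 = -79)
E(m, L) = (-1 + L)² - m (E(m, L) = ((-7 + L) + 6)² - m = (-1 + L)² - m)
E(-62, O) + 39025 = ((-1 - 79)² - 1*(-62)) + 39025 = ((-80)² + 62) + 39025 = (6400 + 62) + 39025 = 6462 + 39025 = 45487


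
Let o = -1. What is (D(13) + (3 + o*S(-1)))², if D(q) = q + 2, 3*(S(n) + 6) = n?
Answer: 5329/9 ≈ 592.11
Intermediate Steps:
S(n) = -6 + n/3
D(q) = 2 + q
(D(13) + (3 + o*S(-1)))² = ((2 + 13) + (3 - (-6 + (⅓)*(-1))))² = (15 + (3 - (-6 - ⅓)))² = (15 + (3 - 1*(-19/3)))² = (15 + (3 + 19/3))² = (15 + 28/3)² = (73/3)² = 5329/9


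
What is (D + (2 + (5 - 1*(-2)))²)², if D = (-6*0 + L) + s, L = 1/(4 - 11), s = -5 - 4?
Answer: 253009/49 ≈ 5163.4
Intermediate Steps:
s = -9
L = -⅐ (L = 1/(-7) = -⅐ ≈ -0.14286)
D = -64/7 (D = (-6*0 - ⅐) - 9 = (0 - ⅐) - 9 = -⅐ - 9 = -64/7 ≈ -9.1429)
(D + (2 + (5 - 1*(-2)))²)² = (-64/7 + (2 + (5 - 1*(-2)))²)² = (-64/7 + (2 + (5 + 2))²)² = (-64/7 + (2 + 7)²)² = (-64/7 + 9²)² = (-64/7 + 81)² = (503/7)² = 253009/49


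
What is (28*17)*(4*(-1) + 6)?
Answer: 952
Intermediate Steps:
(28*17)*(4*(-1) + 6) = 476*(-4 + 6) = 476*2 = 952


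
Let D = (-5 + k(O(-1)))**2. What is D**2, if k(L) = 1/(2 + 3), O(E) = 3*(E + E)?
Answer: 331776/625 ≈ 530.84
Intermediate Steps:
O(E) = 6*E (O(E) = 3*(2*E) = 6*E)
k(L) = 1/5
D = 576/25 (D = (-5 + 1/5)**2 = (-24/5)**2 = 576/25 ≈ 23.040)
D**2 = (576/25)**2 = 331776/625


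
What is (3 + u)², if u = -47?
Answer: 1936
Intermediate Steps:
(3 + u)² = (3 - 47)² = (-44)² = 1936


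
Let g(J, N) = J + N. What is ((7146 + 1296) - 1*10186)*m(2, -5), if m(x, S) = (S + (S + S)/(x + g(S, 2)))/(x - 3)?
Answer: 8720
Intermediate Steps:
m(x, S) = (S + 2*S/(2 + S + x))/(-3 + x) (m(x, S) = (S + (S + S)/(x + (S + 2)))/(x - 3) = (S + (2*S)/(x + (2 + S)))/(-3 + x) = (S + (2*S)/(2 + S + x))/(-3 + x) = (S + 2*S/(2 + S + x))/(-3 + x))
((7146 + 1296) - 1*10186)*m(2, -5) = ((7146 + 1296) - 1*10186)*(-5*(4 - 5 + 2)/(-6 + 2**2 - 1*2 - 3*(-5) - 5*2)) = (8442 - 10186)*(-5*1/(-6 + 4 - 2 + 15 - 10)) = -(-8720)/1 = -(-8720) = -1744*(-5) = 8720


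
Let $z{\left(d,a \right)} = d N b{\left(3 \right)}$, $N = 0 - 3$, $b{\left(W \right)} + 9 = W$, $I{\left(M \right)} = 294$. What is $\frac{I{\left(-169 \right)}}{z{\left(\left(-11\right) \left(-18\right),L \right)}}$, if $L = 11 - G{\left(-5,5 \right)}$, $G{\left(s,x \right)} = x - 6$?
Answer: $\frac{49}{594} \approx 0.082492$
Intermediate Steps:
$G{\left(s,x \right)} = -6 + x$
$b{\left(W \right)} = -9 + W$
$N = -3$
$L = 12$ ($L = 11 - \left(-6 + 5\right) = 11 - -1 = 11 + 1 = 12$)
$z{\left(d,a \right)} = 18 d$ ($z{\left(d,a \right)} = d \left(-3\right) \left(-9 + 3\right) = - 3 d \left(-6\right) = 18 d$)
$\frac{I{\left(-169 \right)}}{z{\left(\left(-11\right) \left(-18\right),L \right)}} = \frac{294}{18 \left(\left(-11\right) \left(-18\right)\right)} = \frac{294}{18 \cdot 198} = \frac{294}{3564} = 294 \cdot \frac{1}{3564} = \frac{49}{594}$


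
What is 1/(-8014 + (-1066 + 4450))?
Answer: -1/4630 ≈ -0.00021598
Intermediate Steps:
1/(-8014 + (-1066 + 4450)) = 1/(-8014 + 3384) = 1/(-4630) = -1/4630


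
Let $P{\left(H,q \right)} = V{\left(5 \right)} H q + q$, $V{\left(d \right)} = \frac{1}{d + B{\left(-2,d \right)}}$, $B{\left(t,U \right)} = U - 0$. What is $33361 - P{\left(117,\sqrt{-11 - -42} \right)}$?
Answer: $33361 - \frac{127 \sqrt{31}}{10} \approx 33290.0$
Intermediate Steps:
$B{\left(t,U \right)} = U$ ($B{\left(t,U \right)} = U + 0 = U$)
$V{\left(d \right)} = \frac{1}{2 d}$ ($V{\left(d \right)} = \frac{1}{d + d} = \frac{1}{2 d}$)
$P{\left(H,q \right)} = q + \frac{H q}{10}$ ($P{\left(H,q \right)} = \frac{1}{2 \cdot 5} H q + q = \frac{1}{2} \cdot \frac{1}{5} H q + q = \frac{H}{10} q + q = \frac{H q}{10} + q = q + \frac{H q}{10}$)
$33361 - P{\left(117,\sqrt{-11 - -42} \right)} = 33361 - \frac{\sqrt{-11 - -42} \left(10 + 117\right)}{10} = 33361 - \frac{1}{10} \sqrt{-11 + \left(-14 + 56\right)} 127 = 33361 - \frac{1}{10} \sqrt{-11 + 42} \cdot 127 = 33361 - \frac{1}{10} \sqrt{31} \cdot 127 = 33361 - \frac{127 \sqrt{31}}{10}$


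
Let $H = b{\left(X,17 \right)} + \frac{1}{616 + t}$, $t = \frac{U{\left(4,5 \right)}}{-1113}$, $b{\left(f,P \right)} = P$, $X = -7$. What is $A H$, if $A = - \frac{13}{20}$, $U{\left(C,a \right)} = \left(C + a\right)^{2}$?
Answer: $- \frac{12626328}{1142545} \approx -11.051$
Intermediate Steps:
$t = - \frac{27}{371}$ ($t = \frac{\left(4 + 5\right)^{2}}{-1113} = 9^{2} \left(- \frac{1}{1113}\right) = 81 \left(- \frac{1}{1113}\right) = - \frac{27}{371} \approx -0.072776$)
$A = - \frac{13}{20}$ ($A = \left(-13\right) \frac{1}{20} = - \frac{13}{20} \approx -0.65$)
$H = \frac{3885024}{228509}$ ($H = 17 + \frac{1}{616 - \frac{27}{371}} = 17 + \frac{1}{\frac{228509}{371}} = 17 + \frac{371}{228509} = \frac{3885024}{228509} \approx 17.002$)
$A H = \left(- \frac{13}{20}\right) \frac{3885024}{228509} = - \frac{12626328}{1142545}$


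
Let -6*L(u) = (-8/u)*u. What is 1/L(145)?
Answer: ¾ ≈ 0.75000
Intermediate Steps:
L(u) = 4/3 (L(u) = -(-8/u)*u/6 = -⅙*(-8) = 4/3)
1/L(145) = 1/(4/3) = ¾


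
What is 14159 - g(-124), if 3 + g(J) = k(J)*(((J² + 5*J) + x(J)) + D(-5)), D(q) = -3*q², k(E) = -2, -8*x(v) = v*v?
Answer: 39680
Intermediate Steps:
x(v) = -v²/8 (x(v) = -v*v/8 = -v²/8)
g(J) = 147 - 10*J - 7*J²/4 (g(J) = -3 - 2*(((J² + 5*J) - J²/8) - 3*(-5)²) = -3 - 2*((5*J + 7*J²/8) - 3*25) = -3 - 2*((5*J + 7*J²/8) - 75) = -3 - 2*(-75 + 5*J + 7*J²/8) = -3 + (150 - 10*J - 7*J²/4) = 147 - 10*J - 7*J²/4)
14159 - g(-124) = 14159 - (147 - 10*(-124) - 7/4*(-124)²) = 14159 - (147 + 1240 - 7/4*15376) = 14159 - (147 + 1240 - 26908) = 14159 - 1*(-25521) = 14159 + 25521 = 39680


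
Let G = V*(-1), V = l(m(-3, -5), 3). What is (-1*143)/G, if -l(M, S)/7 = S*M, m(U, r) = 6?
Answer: -143/126 ≈ -1.1349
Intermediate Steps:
l(M, S) = -7*M*S (l(M, S) = -7*S*M = -7*M*S)
V = -126 (V = -7*6*3 = -126)
G = 126 (G = -126*(-1) = 126)
(-1*143)/G = (-1*143)/126 = (1/126)*(-143) = -143/126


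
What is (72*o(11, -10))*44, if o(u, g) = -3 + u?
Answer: 25344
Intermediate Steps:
(72*o(11, -10))*44 = (72*(-3 + 11))*44 = (72*8)*44 = 576*44 = 25344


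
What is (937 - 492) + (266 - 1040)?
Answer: -329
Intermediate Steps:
(937 - 492) + (266 - 1040) = 445 - 774 = -329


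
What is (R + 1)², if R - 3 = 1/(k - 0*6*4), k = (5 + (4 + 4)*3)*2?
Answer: 54289/3364 ≈ 16.138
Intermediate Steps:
k = 58 (k = (5 + 8*3)*2 = (5 + 24)*2 = 29*2 = 58)
R = 175/58 (R = 3 + 1/(58 - 0*6*4) = 3 + 1/(58 - 1*0*4) = 3 + 1/(58 + 0*4) = 3 + 1/(58 + 0) = 3 + 1/58 = 175/58 ≈ 3.0172)
(R + 1)² = (175/58 + 1)² = (233/58)² = 54289/3364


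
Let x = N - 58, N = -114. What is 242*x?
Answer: -41624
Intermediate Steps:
x = -172 (x = -114 - 58 = -172)
242*x = 242*(-172) = -41624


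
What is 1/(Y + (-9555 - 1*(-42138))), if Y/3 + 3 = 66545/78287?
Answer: 78287/2550320373 ≈ 3.0697e-5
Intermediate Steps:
Y = -504948/78287 (Y = -9 + 3*(66545/78287) = -9 + 199635/78287 = -504948/78287 ≈ -6.4500)
1/(Y + (-9555 - 1*(-42138))) = 1/(-504948/78287 + (-9555 - 1*(-42138))) = 1/(-504948/78287 + (-9555 + 42138)) = 1/(-504948/78287 + 32583) = 1/(2550320373/78287) = 78287/2550320373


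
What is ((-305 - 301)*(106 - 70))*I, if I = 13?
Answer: -283608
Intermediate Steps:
((-305 - 301)*(106 - 70))*I = ((-305 - 301)*(106 - 70))*13 = -606*36*13 = -21816*13 = -283608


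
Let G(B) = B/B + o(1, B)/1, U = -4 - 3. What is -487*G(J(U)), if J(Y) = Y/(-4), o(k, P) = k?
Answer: -974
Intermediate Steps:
U = -7
J(Y) = -Y/4 (J(Y) = Y*(-¼) = -Y/4)
G(B) = 2 (G(B) = B/B + 1/1 = 1 + 1*1 = 1 + 1 = 2)
-487*G(J(U)) = -487*2 = -974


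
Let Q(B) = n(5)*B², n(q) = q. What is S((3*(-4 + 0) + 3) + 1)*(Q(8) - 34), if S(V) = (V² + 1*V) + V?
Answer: 13728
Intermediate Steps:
Q(B) = 5*B²
S(V) = V² + 2*V (S(V) = (V² + V) + V = (V + V²) + V = V² + 2*V)
S((3*(-4 + 0) + 3) + 1)*(Q(8) - 34) = (((3*(-4 + 0) + 3) + 1)*(2 + ((3*(-4 + 0) + 3) + 1)))*(5*8² - 34) = (((3*(-4) + 3) + 1)*(2 + ((3*(-4) + 3) + 1)))*(5*64 - 34) = (((-12 + 3) + 1)*(2 + ((-12 + 3) + 1)))*(320 - 34) = ((-9 + 1)*(2 + (-9 + 1)))*286 = -8*(2 - 8)*286 = -8*(-6)*286 = 48*286 = 13728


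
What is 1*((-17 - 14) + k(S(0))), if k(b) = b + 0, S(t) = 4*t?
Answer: -31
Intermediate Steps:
k(b) = b
1*((-17 - 14) + k(S(0))) = 1*((-17 - 14) + 4*0) = 1*(-31 + 0) = 1*(-31) = -31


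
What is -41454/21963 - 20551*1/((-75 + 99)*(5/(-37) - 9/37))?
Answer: 5562150379/2459856 ≈ 2261.2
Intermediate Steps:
-41454/21963 - 20551*1/((-75 + 99)*(5/(-37) - 9/37)) = -41454*1/21963 - 20551*1/(24*(5*(-1/37) - 9*1/37)) = -13818/7321 - 20551*1/(24*(-5/37 - 9/37)) = -13818/7321 - 20551/(24*(-14/37)) = -13818/7321 - 20551/(-336/37) = -13818/7321 - 20551*(-37/336) = -13818/7321 + 760387/336 = 5562150379/2459856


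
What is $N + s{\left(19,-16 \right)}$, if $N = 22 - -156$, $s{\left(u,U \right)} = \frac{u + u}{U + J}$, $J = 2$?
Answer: $\frac{1227}{7} \approx 175.29$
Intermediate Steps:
$s{\left(u,U \right)} = \frac{2 u}{2 + U}$ ($s{\left(u,U \right)} = \frac{u + u}{U + 2} = \frac{2 u}{2 + U}$)
$N = 178$ ($N = 22 + 156 = 178$)
$N + s{\left(19,-16 \right)} = 178 + 2 \cdot 19 \frac{1}{2 - 16} = 178 + 2 \cdot 19 \frac{1}{-14} = 178 + 2 \cdot 19 \left(- \frac{1}{14}\right) = 178 - \frac{19}{7} = \frac{1227}{7}$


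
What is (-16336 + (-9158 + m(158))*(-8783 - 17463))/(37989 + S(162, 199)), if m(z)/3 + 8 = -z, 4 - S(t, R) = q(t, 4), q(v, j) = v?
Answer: 253415040/37831 ≈ 6698.6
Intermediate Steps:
S(t, R) = 4 - t
m(z) = -24 - 3*z (m(z) = -24 + 3*(-z) = -24 - 3*z)
(-16336 + (-9158 + m(158))*(-8783 - 17463))/(37989 + S(162, 199)) = (-16336 + (-9158 + (-24 - 3*158))*(-8783 - 17463))/(37989 + (4 - 1*162)) = (-16336 + (-9158 + (-24 - 474))*(-26246))/(37989 + (4 - 162)) = (-16336 + (-9158 - 498)*(-26246))/(37989 - 158) = (-16336 - 9656*(-26246))/37831 = (-16336 + 253431376)*(1/37831) = 253415040*(1/37831) = 253415040/37831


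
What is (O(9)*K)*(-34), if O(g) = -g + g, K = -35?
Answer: 0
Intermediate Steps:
O(g) = 0
(O(9)*K)*(-34) = (0*(-35))*(-34) = 0*(-34) = 0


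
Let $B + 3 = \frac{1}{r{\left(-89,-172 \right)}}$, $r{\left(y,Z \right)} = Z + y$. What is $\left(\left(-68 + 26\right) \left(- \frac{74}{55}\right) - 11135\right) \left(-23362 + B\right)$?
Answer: $\frac{3715777144322}{14355} \approx 2.5885 \cdot 10^{8}$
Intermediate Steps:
$B = - \frac{784}{261}$ ($B = -3 + \frac{1}{-172 - 89} = -3 + \frac{1}{-261} = -3 - \frac{1}{261} = - \frac{784}{261} \approx -3.0038$)
$\left(\left(-68 + 26\right) \left(- \frac{74}{55}\right) - 11135\right) \left(-23362 + B\right) = \left(\left(-68 + 26\right) \left(- \frac{74}{55}\right) - 11135\right) \left(-23362 - \frac{784}{261}\right) = \left(- 42 \left(\left(-74\right) \frac{1}{55}\right) - 11135\right) \left(- \frac{6098266}{261}\right) = \left(\left(-42\right) \left(- \frac{74}{55}\right) - 11135\right) \left(- \frac{6098266}{261}\right) = \left(\frac{3108}{55} - 11135\right) \left(- \frac{6098266}{261}\right) = \left(- \frac{609317}{55}\right) \left(- \frac{6098266}{261}\right) = \frac{3715777144322}{14355}$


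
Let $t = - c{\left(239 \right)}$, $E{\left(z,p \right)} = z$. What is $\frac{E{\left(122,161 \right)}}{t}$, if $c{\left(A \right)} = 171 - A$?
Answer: $\frac{61}{34} \approx 1.7941$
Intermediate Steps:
$t = 68$ ($t = - (171 - 239) = \left(-1\right) \left(-68\right) = 68$)
$\frac{E{\left(122,161 \right)}}{t} = \frac{122}{68} = 122 \cdot \frac{1}{68} = \frac{61}{34}$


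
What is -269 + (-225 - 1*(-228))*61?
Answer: -86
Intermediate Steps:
-269 + (-225 - 1*(-228))*61 = -269 + (-225 + 228)*61 = -269 + 3*61 = -269 + 183 = -86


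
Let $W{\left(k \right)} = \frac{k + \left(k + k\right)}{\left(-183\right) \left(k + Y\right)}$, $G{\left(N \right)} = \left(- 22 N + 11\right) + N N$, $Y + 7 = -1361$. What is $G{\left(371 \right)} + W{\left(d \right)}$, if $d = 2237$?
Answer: $\frac{6864133173}{53009} \approx 1.2949 \cdot 10^{5}$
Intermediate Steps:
$Y = -1368$ ($Y = -7 - 1361 = -1368$)
$G{\left(N \right)} = 11 + N^{2} - 22 N$ ($G{\left(N \right)} = \left(11 - 22 N\right) + N^{2} = 11 + N^{2} - 22 N$)
$W{\left(k \right)} = \frac{3 k}{250344 - 183 k}$ ($W{\left(k \right)} = \frac{k + \left(k + k\right)}{\left(-183\right) \left(k - 1368\right)} = \frac{k + 2 k}{\left(-183\right) \left(-1368 + k\right)} = \frac{3 k}{250344 - 183 k}$)
$G{\left(371 \right)} + W{\left(d \right)} = \left(11 + 371^{2} - 8162\right) - \frac{2237}{-83448 + 61 \cdot 2237} = \left(11 + 137641 - 8162\right) - \frac{2237}{-83448 + 136457} = 129490 - \frac{2237}{53009} = \frac{6864133173}{53009}$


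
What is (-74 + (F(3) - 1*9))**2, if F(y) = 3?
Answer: 6400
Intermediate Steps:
(-74 + (F(3) - 1*9))**2 = (-74 + (3 - 1*9))**2 = (-74 + (3 - 9))**2 = (-74 - 6)**2 = (-80)**2 = 6400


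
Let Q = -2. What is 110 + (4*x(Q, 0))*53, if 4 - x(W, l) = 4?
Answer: 110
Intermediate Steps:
x(W, l) = 0 (x(W, l) = 4 - 1*4 = 4 - 4 = 0)
110 + (4*x(Q, 0))*53 = 110 + (4*0)*53 = 110 + 0*53 = 110 + 0 = 110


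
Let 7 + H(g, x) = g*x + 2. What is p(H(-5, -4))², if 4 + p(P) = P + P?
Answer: 676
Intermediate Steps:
H(g, x) = -5 + g*x (H(g, x) = -7 + (g*x + 2) = -7 + (2 + g*x) = -5 + g*x)
p(P) = -4 + 2*P (p(P) = -4 + (P + P) = -4 + 2*P)
p(H(-5, -4))² = (-4 + 2*(-5 - 5*(-4)))² = (-4 + 2*(-5 + 20))² = (-4 + 2*15)² = (-4 + 30)² = 26² = 676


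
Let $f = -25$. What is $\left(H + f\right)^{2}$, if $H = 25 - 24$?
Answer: $576$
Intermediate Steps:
$H = 1$
$\left(H + f\right)^{2} = \left(1 - 25\right)^{2} = \left(-24\right)^{2} = 576$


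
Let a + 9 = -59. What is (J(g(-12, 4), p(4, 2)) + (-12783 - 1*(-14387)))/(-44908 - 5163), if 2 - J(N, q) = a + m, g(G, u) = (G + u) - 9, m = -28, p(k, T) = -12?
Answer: -74/2177 ≈ -0.033992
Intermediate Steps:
a = -68 (a = -9 - 59 = -68)
g(G, u) = -9 + G + u
J(N, q) = 98 (J(N, q) = 2 - (-68 - 28) = 2 - 1*(-96) = 2 + 96 = 98)
(J(g(-12, 4), p(4, 2)) + (-12783 - 1*(-14387)))/(-44908 - 5163) = (98 + (-12783 - 1*(-14387)))/(-44908 - 5163) = (98 + (-12783 + 14387))/(-50071) = (98 + 1604)*(-1/50071) = 1702*(-1/50071) = -74/2177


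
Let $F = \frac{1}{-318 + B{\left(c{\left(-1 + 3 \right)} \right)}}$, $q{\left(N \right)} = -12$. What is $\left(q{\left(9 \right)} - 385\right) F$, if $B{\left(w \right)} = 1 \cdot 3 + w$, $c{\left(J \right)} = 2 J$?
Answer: $\frac{397}{311} \approx 1.2765$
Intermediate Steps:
$B{\left(w \right)} = 3 + w$
$F = - \frac{1}{311}$ ($F = \frac{1}{-318 + \left(3 + 2 \left(-1 + 3\right)\right)} = \frac{1}{-318 + \left(3 + 2 \cdot 2\right)} = \frac{1}{-318 + \left(3 + 4\right)} = \frac{1}{-318 + 7} = \frac{1}{-311} = - \frac{1}{311} \approx -0.0032154$)
$\left(q{\left(9 \right)} - 385\right) F = \left(-12 - 385\right) \left(- \frac{1}{311}\right) = \left(-397\right) \left(- \frac{1}{311}\right) = \frac{397}{311}$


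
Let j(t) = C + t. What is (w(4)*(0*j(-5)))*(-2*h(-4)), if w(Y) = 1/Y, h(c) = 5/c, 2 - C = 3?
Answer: 0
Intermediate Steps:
C = -1 (C = 2 - 1*3 = 2 - 3 = -1)
w(Y) = 1/Y
j(t) = -1 + t
(w(4)*(0*j(-5)))*(-2*h(-4)) = ((0*(-1 - 5))/4)*(-10/(-4)) = ((0*(-6))/4)*(-10*(-1)/4) = ((1/4)*0)*(-2*(-5/4)) = 0*(5/2) = 0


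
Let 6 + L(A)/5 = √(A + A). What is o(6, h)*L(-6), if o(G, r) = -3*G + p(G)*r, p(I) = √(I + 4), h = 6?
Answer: 60*(3 - √10)*(3 - I*√3) ≈ -29.21 + 16.864*I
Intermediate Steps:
p(I) = √(4 + I)
o(G, r) = -3*G + r*√(4 + G) (o(G, r) = -3*G + √(4 + G)*r = -3*G + r*√(4 + G))
L(A) = -30 + 5*√2*√A (L(A) = -30 + 5*√(A + A) = -30 + 5*√(2*A) = -30 + 5*(√2*√A) = -30 + 5*√2*√A)
o(6, h)*L(-6) = (-3*6 + 6*√(4 + 6))*(-30 + 5*√2*√(-6)) = (-18 + 6*√10)*(-30 + 5*√2*(I*√6)) = (-18 + 6*√10)*(-30 + 10*I*√3) = (-30 + 10*I*√3)*(-18 + 6*√10)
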